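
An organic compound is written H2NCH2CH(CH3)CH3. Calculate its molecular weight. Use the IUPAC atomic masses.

73.14 g/mol

Element totals:
  C: 4
  H: 11
  N: 1
Molecular formula: C4H11N.
  M = 4(12.011) + 11(1.008) + 14.007
    = 48.044 + 11.088 + 14.007 = 73.139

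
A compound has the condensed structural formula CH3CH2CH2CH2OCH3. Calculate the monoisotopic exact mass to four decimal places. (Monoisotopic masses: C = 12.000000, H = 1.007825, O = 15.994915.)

88.0888

Element totals:
  C: 5
  H: 12
  O: 1
Molecular formula: C5H12O.
  M = 5(12.0) + 12(1.007825) + 15.994915
    = 60.000000 + 12.093900 + 15.994915 = 88.088815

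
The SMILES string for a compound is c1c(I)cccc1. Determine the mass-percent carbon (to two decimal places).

Atom tally by fragment:
  benzene ring core → C:6 H:6
  (− 1 ring H displaced by substituents)
  + I → I:1
Element totals:
  C: 6
  H: 5
  I: 1
Molecular formula: C6H5I.
Molar mass = 204.010 g/mol.
Mass from C: 6 × 12.011 = 72.066 g/mol.
%C = 72.066 / 204.010 × 100 = 35.32%.

35.32%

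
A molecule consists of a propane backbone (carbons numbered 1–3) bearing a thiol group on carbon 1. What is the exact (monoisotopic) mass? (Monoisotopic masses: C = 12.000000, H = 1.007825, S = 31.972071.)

Atom tally by fragment:
  HSCH2 → C:1 H:3 S:1
  CH2 → C:1 H:2
  CH3 → C:1 H:3
Element totals:
  C: 3
  H: 8
  S: 1
Molecular formula: C3H8S.
  M = 3(12.0) + 8(1.007825) + 31.972071
    = 36.000000 + 8.062600 + 31.972071 = 76.034671

76.0347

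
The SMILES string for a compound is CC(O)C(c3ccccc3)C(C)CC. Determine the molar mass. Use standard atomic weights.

Atom tally by fragment:
  CH3 → C:1 H:3
  CH(OH) → C:1 H:2 O:1
  CH(C6H5) → C:7 H:6
  CH(CH3) → C:2 H:4
  CH2 → C:1 H:2
  CH3 → C:1 H:3
Element totals:
  C: 13
  H: 20
  O: 1
Molecular formula: C13H20O.
  M = 13(12.011) + 20(1.008) + 15.999
    = 156.143 + 20.160 + 15.999 = 192.302

192.30 g/mol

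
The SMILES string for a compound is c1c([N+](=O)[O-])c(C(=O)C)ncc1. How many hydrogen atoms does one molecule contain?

Atom tally by fragment:
  pyridine ring core → C:5 H:5 N:1
  (− 2 ring H displaced by substituents)
  + NO2 → N:1 O:2
  + COCH3 → C:2 H:3 O:1
Element totals:
  C: 7
  H: 6
  N: 2
  O: 3

6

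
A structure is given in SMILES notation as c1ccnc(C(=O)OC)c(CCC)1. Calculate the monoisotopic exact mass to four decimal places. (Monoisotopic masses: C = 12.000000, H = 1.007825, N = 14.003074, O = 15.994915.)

179.0946

Atom tally by fragment:
  pyridine ring core → C:5 H:5 N:1
  (− 2 ring H displaced by substituents)
  + COOCH3 → C:2 H:3 O:2
  + CH2CH2CH3 → C:3 H:7
Element totals:
  C: 10
  H: 13
  N: 1
  O: 2
Molecular formula: C10H13NO2.
  M = 10(12.0) + 13(1.007825) + 14.003074 + 2(15.994915)
    = 120.000000 + 13.101725 + 14.003074 + 31.989830 = 179.094629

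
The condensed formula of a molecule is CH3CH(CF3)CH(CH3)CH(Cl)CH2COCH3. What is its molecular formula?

C9H14ClF3O

Atom tally by fragment:
  CH3 → C:1 H:3
  CH(CF3) → C:2 H:1 F:3
  CH(CH3) → C:2 H:4
  CH(Cl) → C:1 H:1 Cl:1
  CH2COCH3 → C:3 H:5 O:1
Element totals:
  C: 9
  H: 14
  Cl: 1
  F: 3
  O: 1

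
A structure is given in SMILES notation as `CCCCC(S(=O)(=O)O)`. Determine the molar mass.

Atom tally by fragment:
  CH3 → C:1 H:3
  CH2 → C:1 H:2
  CH2 → C:1 H:2
  CH2 → C:1 H:2
  CH2SO3H → C:1 H:3 S:1 O:3
Element totals:
  C: 5
  H: 12
  O: 3
  S: 1
Molecular formula: C5H12O3S.
  M = 5(12.011) + 12(1.008) + 3(15.999) + 32.06
    = 60.055 + 12.096 + 47.997 + 32.060 = 152.208

152.21 g/mol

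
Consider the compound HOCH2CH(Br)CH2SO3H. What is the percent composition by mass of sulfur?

14.64%

Atom tally by fragment:
  HOCH2 → C:1 H:3 O:1
  CH(Br) → C:1 H:1 Br:1
  CH2SO3H → C:1 H:3 S:1 O:3
Element totals:
  C: 3
  H: 7
  Br: 1
  O: 4
  S: 1
Molecular formula: C3H7BrO4S.
Molar mass = 219.049 g/mol.
Mass from S: 1 × 32.06 = 32.060 g/mol.
%S = 32.060 / 219.049 × 100 = 14.64%.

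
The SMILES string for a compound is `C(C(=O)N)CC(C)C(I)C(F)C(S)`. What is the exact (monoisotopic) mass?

318.9903

Atom tally by fragment:
  H2NOCCH2 → C:2 H:4 O:1 N:1
  CH2 → C:1 H:2
  CH(CH3) → C:2 H:4
  CH(I) → C:1 H:1 I:1
  CH(F) → C:1 H:1 F:1
  CH2SH → C:1 H:3 S:1
Element totals:
  C: 8
  H: 15
  F: 1
  I: 1
  N: 1
  O: 1
  S: 1
Molecular formula: C8H15FINOS.
  M = 8(12.0) + 15(1.007825) + 18.998403 + 126.904472 + 14.003074 + 15.994915 + 31.972071
    = 96.000000 + 15.117375 + 18.998403 + 126.904472 + 14.003074 + 15.994915 + 31.972071 = 318.990310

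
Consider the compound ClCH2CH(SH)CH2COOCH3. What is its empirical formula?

Atom tally by fragment:
  ClCH2 → C:1 H:2 Cl:1
  CH(SH) → C:1 H:2 S:1
  CH2COOCH3 → C:3 H:5 O:2
Element totals:
  C: 5
  H: 9
  Cl: 1
  O: 2
  S: 1
Molecular formula: C5H9ClO2S.
gcd of subscripts (5, 1, 9, 2, 1) = 1, so the empirical formula equals the molecular formula.

C5H9ClO2S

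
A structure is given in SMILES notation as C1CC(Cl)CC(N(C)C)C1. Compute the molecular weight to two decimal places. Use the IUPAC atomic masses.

161.67 g/mol

Atom tally by fragment:
  cyclohexane ring core → C:6 H:12
  (− 2 ring H displaced by substituents)
  + Cl → Cl:1
  + N(CH3)2 → N:1 C:2 H:6
Element totals:
  C: 8
  H: 16
  Cl: 1
  N: 1
Molecular formula: C8H16ClN.
  M = 8(12.011) + 16(1.008) + 35.45 + 14.007
    = 96.088 + 16.128 + 35.450 + 14.007 = 161.673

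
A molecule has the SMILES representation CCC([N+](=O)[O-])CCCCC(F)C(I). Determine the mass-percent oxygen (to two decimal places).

10.09%

Atom tally by fragment:
  CH3 → C:1 H:3
  CH2 → C:1 H:2
  CH(NO2) → C:1 H:1 N:1 O:2
  CH2 → C:1 H:2
  CH2 → C:1 H:2
  CH2 → C:1 H:2
  CH2 → C:1 H:2
  CH(F) → C:1 H:1 F:1
  CH2I → C:1 H:2 I:1
Element totals:
  C: 9
  H: 17
  F: 1
  I: 1
  N: 1
  O: 2
Molecular formula: C9H17FINO2.
Molar mass = 317.142 g/mol.
Mass from O: 2 × 15.999 = 31.998 g/mol.
%O = 31.998 / 317.142 × 100 = 10.09%.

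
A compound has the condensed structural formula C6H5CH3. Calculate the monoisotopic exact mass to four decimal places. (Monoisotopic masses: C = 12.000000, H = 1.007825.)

92.0626

Atom tally by fragment:
  benzene ring core → C:6 H:6
  (− 1 ring H displaced by substituents)
  + CH3 → C:1 H:3
Element totals:
  C: 7
  H: 8
Molecular formula: C7H8.
  M = 7(12.0) + 8(1.007825)
    = 84.000000 + 8.062600 = 92.062600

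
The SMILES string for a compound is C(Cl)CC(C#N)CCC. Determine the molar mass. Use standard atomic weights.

Atom tally by fragment:
  ClCH2 → C:1 H:2 Cl:1
  CH2 → C:1 H:2
  CH(CN) → C:2 H:1 N:1
  CH2 → C:1 H:2
  CH2 → C:1 H:2
  CH3 → C:1 H:3
Element totals:
  C: 7
  H: 12
  Cl: 1
  N: 1
Molecular formula: C7H12ClN.
  M = 7(12.011) + 12(1.008) + 35.45 + 14.007
    = 84.077 + 12.096 + 35.450 + 14.007 = 145.630

145.63 g/mol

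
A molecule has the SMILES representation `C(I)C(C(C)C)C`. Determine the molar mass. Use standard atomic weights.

Atom tally by fragment:
  ICH2 → C:1 H:2 I:1
  CH(CH(CH3)2) → C:4 H:8
  CH3 → C:1 H:3
Element totals:
  C: 6
  H: 13
  I: 1
Molecular formula: C6H13I.
  M = 6(12.011) + 13(1.008) + 126.904
    = 72.066 + 13.104 + 126.904 = 212.074

212.07 g/mol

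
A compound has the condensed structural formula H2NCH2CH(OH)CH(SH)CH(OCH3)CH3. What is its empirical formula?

C6H15NO2S

Atom tally by fragment:
  H2NCH2 → C:1 H:4 N:1
  CH(OH) → C:1 H:2 O:1
  CH(SH) → C:1 H:2 S:1
  CH(OCH3) → C:2 H:4 O:1
  CH3 → C:1 H:3
Element totals:
  C: 6
  H: 15
  N: 1
  O: 2
  S: 1
Molecular formula: C6H15NO2S.
gcd of subscripts (6, 15, 1, 2, 1) = 1, so the empirical formula equals the molecular formula.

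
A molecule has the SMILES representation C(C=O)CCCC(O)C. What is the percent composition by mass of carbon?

64.58%

Atom tally by fragment:
  OHCCH2 → C:2 H:3 O:1
  CH2 → C:1 H:2
  CH2 → C:1 H:2
  CH2 → C:1 H:2
  CH(OH) → C:1 H:2 O:1
  CH3 → C:1 H:3
Element totals:
  C: 7
  H: 14
  O: 2
Molecular formula: C7H14O2.
Molar mass = 130.187 g/mol.
Mass from C: 7 × 12.011 = 84.077 g/mol.
%C = 84.077 / 130.187 × 100 = 64.58%.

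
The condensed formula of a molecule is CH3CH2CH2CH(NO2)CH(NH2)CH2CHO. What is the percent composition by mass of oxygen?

27.55%

Atom tally by fragment:
  CH3 → C:1 H:3
  CH2 → C:1 H:2
  CH2 → C:1 H:2
  CH(NO2) → C:1 H:1 N:1 O:2
  CH(NH2) → C:1 H:3 N:1
  CH2CHO → C:2 H:3 O:1
Element totals:
  C: 7
  H: 14
  N: 2
  O: 3
Molecular formula: C7H14N2O3.
Molar mass = 174.200 g/mol.
Mass from O: 3 × 15.999 = 47.997 g/mol.
%O = 47.997 / 174.200 × 100 = 27.55%.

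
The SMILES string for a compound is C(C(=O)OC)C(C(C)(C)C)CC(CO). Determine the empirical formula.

Atom tally by fragment:
  CH3OOCCH2 → C:3 H:5 O:2
  CH(C(CH3)3) → C:5 H:10
  CH2 → C:1 H:2
  CH2CH2OH → C:2 H:5 O:1
Element totals:
  C: 11
  H: 22
  O: 3
Molecular formula: C11H22O3.
gcd of subscripts (11, 22, 3) = 1, so the empirical formula equals the molecular formula.

C11H22O3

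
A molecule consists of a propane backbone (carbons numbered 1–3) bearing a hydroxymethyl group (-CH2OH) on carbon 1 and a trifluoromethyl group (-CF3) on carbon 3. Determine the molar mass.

Atom tally by fragment:
  HOCH2CH2 → C:2 H:5 O:1
  CH2 → C:1 H:2
  CH2CF3 → C:2 H:2 F:3
Element totals:
  C: 5
  H: 9
  F: 3
  O: 1
Molecular formula: C5H9F3O.
  M = 5(12.011) + 9(1.008) + 3(18.998) + 15.999
    = 60.055 + 9.072 + 56.994 + 15.999 = 142.120

142.12 g/mol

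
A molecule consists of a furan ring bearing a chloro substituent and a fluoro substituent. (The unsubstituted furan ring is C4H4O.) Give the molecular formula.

C4H2ClFO

Atom tally by fragment:
  furan ring core → C:4 H:4 O:1
  (− 2 ring H displaced by substituents)
  + Cl → Cl:1
  + F → F:1
Element totals:
  C: 4
  H: 2
  Cl: 1
  F: 1
  O: 1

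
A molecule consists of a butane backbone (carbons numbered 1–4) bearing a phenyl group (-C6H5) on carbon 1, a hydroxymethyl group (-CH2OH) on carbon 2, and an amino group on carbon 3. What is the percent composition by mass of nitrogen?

7.81%

Atom tally by fragment:
  C6H5CH2 → C:7 H:7
  CH(CH2OH) → C:2 H:4 O:1
  CH(NH2) → C:1 H:3 N:1
  CH3 → C:1 H:3
Element totals:
  C: 11
  H: 17
  N: 1
  O: 1
Molecular formula: C11H17NO.
Molar mass = 179.263 g/mol.
Mass from N: 1 × 14.007 = 14.007 g/mol.
%N = 14.007 / 179.263 × 100 = 7.81%.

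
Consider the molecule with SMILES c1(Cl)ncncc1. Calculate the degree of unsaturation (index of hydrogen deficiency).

4

Atom tally by fragment:
  pyrimidine ring core → C:4 H:4 N:2
  (− 1 ring H displaced by substituents)
  + Cl → Cl:1
Element totals:
  C: 4
  H: 3
  Cl: 1
  N: 2
Molecular formula: C4H3ClN2.
DoU = (2C + 2 + N − H − X) / 2 = (2·4 + 2 + 2 − 3 − 1) / 2 = 4.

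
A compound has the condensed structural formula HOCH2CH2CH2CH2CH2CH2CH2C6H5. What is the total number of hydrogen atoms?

20

Atom tally by fragment:
  HOCH2 → C:1 H:3 O:1
  CH2 → C:1 H:2
  CH2 → C:1 H:2
  CH2 → C:1 H:2
  CH2 → C:1 H:2
  CH2 → C:1 H:2
  CH2C6H5 → C:7 H:7
Element totals:
  C: 13
  H: 20
  O: 1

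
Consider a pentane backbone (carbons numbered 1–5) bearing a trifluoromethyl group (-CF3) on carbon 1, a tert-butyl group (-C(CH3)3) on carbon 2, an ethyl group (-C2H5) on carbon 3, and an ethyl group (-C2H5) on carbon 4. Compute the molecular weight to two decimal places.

252.36 g/mol

Atom tally by fragment:
  F3CCH2 → C:2 H:2 F:3
  CH(C(CH3)3) → C:5 H:10
  CH(C2H5) → C:3 H:6
  CH(C2H5) → C:3 H:6
  CH3 → C:1 H:3
Element totals:
  C: 14
  H: 27
  F: 3
Molecular formula: C14H27F3.
  M = 14(12.011) + 27(1.008) + 3(18.998)
    = 168.154 + 27.216 + 56.994 = 252.364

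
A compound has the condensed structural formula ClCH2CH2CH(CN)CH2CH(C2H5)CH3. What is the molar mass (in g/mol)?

Atom tally by fragment:
  ClCH2 → C:1 H:2 Cl:1
  CH2 → C:1 H:2
  CH(CN) → C:2 H:1 N:1
  CH2 → C:1 H:2
  CH(C2H5) → C:3 H:6
  CH3 → C:1 H:3
Element totals:
  C: 9
  H: 16
  Cl: 1
  N: 1
Molecular formula: C9H16ClN.
  M = 9(12.011) + 16(1.008) + 35.45 + 14.007
    = 108.099 + 16.128 + 35.450 + 14.007 = 173.684

173.68 g/mol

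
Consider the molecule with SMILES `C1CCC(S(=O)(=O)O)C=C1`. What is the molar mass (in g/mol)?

162.20 g/mol

Atom tally by fragment:
  cyclohexene ring core → C:6 H:10
  (− 1 ring H displaced by substituents)
  + SO3H → S:1 O:3 H:1
Element totals:
  C: 6
  H: 10
  O: 3
  S: 1
Molecular formula: C6H10O3S.
  M = 6(12.011) + 10(1.008) + 3(15.999) + 32.06
    = 72.066 + 10.080 + 47.997 + 32.060 = 162.203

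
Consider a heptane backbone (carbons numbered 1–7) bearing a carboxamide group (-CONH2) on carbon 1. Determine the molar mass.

Atom tally by fragment:
  H2NOCCH2 → C:2 H:4 O:1 N:1
  CH2 → C:1 H:2
  CH2 → C:1 H:2
  CH2 → C:1 H:2
  CH2 → C:1 H:2
  CH2 → C:1 H:2
  CH3 → C:1 H:3
Element totals:
  C: 8
  H: 17
  N: 1
  O: 1
Molecular formula: C8H17NO.
  M = 8(12.011) + 17(1.008) + 14.007 + 15.999
    = 96.088 + 17.136 + 14.007 + 15.999 = 143.230

143.23 g/mol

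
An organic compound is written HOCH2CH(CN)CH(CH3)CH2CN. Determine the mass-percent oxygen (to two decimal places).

Element totals:
  C: 7
  H: 10
  N: 2
  O: 1
Molecular formula: C7H10N2O.
Molar mass = 138.170 g/mol.
Mass from O: 1 × 15.999 = 15.999 g/mol.
%O = 15.999 / 138.170 × 100 = 11.58%.

11.58%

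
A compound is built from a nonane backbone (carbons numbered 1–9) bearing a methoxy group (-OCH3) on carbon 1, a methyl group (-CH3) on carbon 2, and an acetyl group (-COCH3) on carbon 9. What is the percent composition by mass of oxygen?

Atom tally by fragment:
  CH3OCH2 → C:2 H:5 O:1
  CH(CH3) → C:2 H:4
  CH2 → C:1 H:2
  CH2 → C:1 H:2
  CH2 → C:1 H:2
  CH2 → C:1 H:2
  CH2 → C:1 H:2
  CH2 → C:1 H:2
  CH2COCH3 → C:3 H:5 O:1
Element totals:
  C: 13
  H: 26
  O: 2
Molecular formula: C13H26O2.
Molar mass = 214.349 g/mol.
Mass from O: 2 × 15.999 = 31.998 g/mol.
%O = 31.998 / 214.349 × 100 = 14.93%.

14.93%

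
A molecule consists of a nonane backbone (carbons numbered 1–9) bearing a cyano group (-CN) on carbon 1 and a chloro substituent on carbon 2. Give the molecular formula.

C10H18ClN

Atom tally by fragment:
  NCCH2 → C:2 H:2 N:1
  CH(Cl) → C:1 H:1 Cl:1
  CH2 → C:1 H:2
  CH2 → C:1 H:2
  CH2 → C:1 H:2
  CH2 → C:1 H:2
  CH2 → C:1 H:2
  CH2 → C:1 H:2
  CH3 → C:1 H:3
Element totals:
  C: 10
  H: 18
  Cl: 1
  N: 1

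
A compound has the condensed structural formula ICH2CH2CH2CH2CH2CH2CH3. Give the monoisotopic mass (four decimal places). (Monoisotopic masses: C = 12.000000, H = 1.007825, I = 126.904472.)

226.0218

Element totals:
  C: 7
  H: 15
  I: 1
Molecular formula: C7H15I.
  M = 7(12.0) + 15(1.007825) + 126.904472
    = 84.000000 + 15.117375 + 126.904472 = 226.021847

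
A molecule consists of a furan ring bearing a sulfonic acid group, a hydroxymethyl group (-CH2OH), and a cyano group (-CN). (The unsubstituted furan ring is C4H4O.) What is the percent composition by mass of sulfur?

Atom tally by fragment:
  furan ring core → C:4 H:4 O:1
  (− 3 ring H displaced by substituents)
  + SO3H → S:1 O:3 H:1
  + CH2OH → C:1 H:3 O:1
  + CN → C:1 N:1
Element totals:
  C: 6
  H: 5
  N: 1
  O: 5
  S: 1
Molecular formula: C6H5NO5S.
Molar mass = 203.168 g/mol.
Mass from S: 1 × 32.06 = 32.060 g/mol.
%S = 32.060 / 203.168 × 100 = 15.78%.

15.78%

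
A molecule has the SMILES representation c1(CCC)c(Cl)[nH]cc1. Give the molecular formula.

Atom tally by fragment:
  pyrrole ring core → C:4 H:5 N:1
  (− 2 ring H displaced by substituents)
  + CH2CH2CH3 → C:3 H:7
  + Cl → Cl:1
Element totals:
  C: 7
  H: 10
  Cl: 1
  N: 1

C7H10ClN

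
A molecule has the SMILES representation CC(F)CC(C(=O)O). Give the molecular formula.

C5H9FO2

Atom tally by fragment:
  CH3 → C:1 H:3
  CH(F) → C:1 H:1 F:1
  CH2 → C:1 H:2
  CH2COOH → C:2 H:3 O:2
Element totals:
  C: 5
  H: 9
  F: 1
  O: 2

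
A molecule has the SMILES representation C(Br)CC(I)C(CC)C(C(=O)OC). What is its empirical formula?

Atom tally by fragment:
  BrCH2 → C:1 H:2 Br:1
  CH2 → C:1 H:2
  CH(I) → C:1 H:1 I:1
  CH(C2H5) → C:3 H:6
  CH2COOCH3 → C:3 H:5 O:2
Element totals:
  C: 9
  H: 16
  Br: 1
  I: 1
  O: 2
Molecular formula: C9H16BrIO2.
gcd of subscripts (1, 9, 16, 1, 2) = 1, so the empirical formula equals the molecular formula.

C9H16BrIO2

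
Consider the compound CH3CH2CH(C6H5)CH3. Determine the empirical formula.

C5H7

Atom tally by fragment:
  CH3 → C:1 H:3
  CH2 → C:1 H:2
  CH(C6H5) → C:7 H:6
  CH3 → C:1 H:3
Element totals:
  C: 10
  H: 14
Molecular formula: C10H14.
gcd of subscripts = 2; dividing each by 2:
  C: 10/2 = 5
  H: 14/2 = 7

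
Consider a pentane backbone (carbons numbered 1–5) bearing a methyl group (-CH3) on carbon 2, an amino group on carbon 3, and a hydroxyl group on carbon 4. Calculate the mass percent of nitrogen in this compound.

11.95%

Atom tally by fragment:
  CH3 → C:1 H:3
  CH(CH3) → C:2 H:4
  CH(NH2) → C:1 H:3 N:1
  CH(OH) → C:1 H:2 O:1
  CH3 → C:1 H:3
Element totals:
  C: 6
  H: 15
  N: 1
  O: 1
Molecular formula: C6H15NO.
Molar mass = 117.192 g/mol.
Mass from N: 1 × 14.007 = 14.007 g/mol.
%N = 14.007 / 117.192 × 100 = 11.95%.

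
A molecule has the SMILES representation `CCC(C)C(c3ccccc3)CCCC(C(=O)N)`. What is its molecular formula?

C16H25NO

Atom tally by fragment:
  CH3 → C:1 H:3
  CH2 → C:1 H:2
  CH(CH3) → C:2 H:4
  CH(C6H5) → C:7 H:6
  CH2 → C:1 H:2
  CH2 → C:1 H:2
  CH2 → C:1 H:2
  CH2CONH2 → C:2 H:4 O:1 N:1
Element totals:
  C: 16
  H: 25
  N: 1
  O: 1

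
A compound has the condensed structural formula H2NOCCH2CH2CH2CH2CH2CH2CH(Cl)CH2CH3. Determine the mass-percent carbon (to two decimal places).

Element totals:
  C: 10
  H: 20
  Cl: 1
  N: 1
  O: 1
Molecular formula: C10H20ClNO.
Molar mass = 205.726 g/mol.
Mass from C: 10 × 12.011 = 120.110 g/mol.
%C = 120.110 / 205.726 × 100 = 58.38%.

58.38%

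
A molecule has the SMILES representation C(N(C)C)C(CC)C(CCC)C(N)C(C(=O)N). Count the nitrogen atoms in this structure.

3

Atom tally by fragment:
  (CH3)2NCH2 → C:3 H:8 N:1
  CH(C2H5) → C:3 H:6
  CH(CH2CH2CH3) → C:4 H:8
  CH(NH2) → C:1 H:3 N:1
  CH2CONH2 → C:2 H:4 O:1 N:1
Element totals:
  C: 13
  H: 29
  N: 3
  O: 1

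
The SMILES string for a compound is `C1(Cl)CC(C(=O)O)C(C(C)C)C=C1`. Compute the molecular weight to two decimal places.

Atom tally by fragment:
  cyclohexene ring core → C:6 H:10
  (− 3 ring H displaced by substituents)
  + Cl → Cl:1
  + COOH → C:1 H:1 O:2
  + CH(CH3)2 → C:3 H:7
Element totals:
  C: 10
  H: 15
  Cl: 1
  O: 2
Molecular formula: C10H15ClO2.
  M = 10(12.011) + 15(1.008) + 35.45 + 2(15.999)
    = 120.110 + 15.120 + 35.450 + 31.998 = 202.678

202.68 g/mol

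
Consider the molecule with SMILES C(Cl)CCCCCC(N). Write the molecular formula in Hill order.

C7H16ClN

Atom tally by fragment:
  ClCH2 → C:1 H:2 Cl:1
  CH2 → C:1 H:2
  CH2 → C:1 H:2
  CH2 → C:1 H:2
  CH2 → C:1 H:2
  CH2 → C:1 H:2
  CH2NH2 → C:1 H:4 N:1
Element totals:
  C: 7
  H: 16
  Cl: 1
  N: 1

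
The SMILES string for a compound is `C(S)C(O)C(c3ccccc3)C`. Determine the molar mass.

182.28 g/mol

Atom tally by fragment:
  HSCH2 → C:1 H:3 S:1
  CH(OH) → C:1 H:2 O:1
  CH(C6H5) → C:7 H:6
  CH3 → C:1 H:3
Element totals:
  C: 10
  H: 14
  O: 1
  S: 1
Molecular formula: C10H14OS.
  M = 10(12.011) + 14(1.008) + 15.999 + 32.06
    = 120.110 + 14.112 + 15.999 + 32.060 = 182.281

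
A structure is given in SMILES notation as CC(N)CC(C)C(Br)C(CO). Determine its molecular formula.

Atom tally by fragment:
  CH3 → C:1 H:3
  CH(NH2) → C:1 H:3 N:1
  CH2 → C:1 H:2
  CH(CH3) → C:2 H:4
  CH(Br) → C:1 H:1 Br:1
  CH2CH2OH → C:2 H:5 O:1
Element totals:
  C: 8
  H: 18
  Br: 1
  N: 1
  O: 1

C8H18BrNO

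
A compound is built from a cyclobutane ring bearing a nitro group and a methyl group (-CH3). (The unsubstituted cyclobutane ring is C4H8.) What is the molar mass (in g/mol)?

115.13 g/mol

Atom tally by fragment:
  cyclobutane ring core → C:4 H:8
  (− 2 ring H displaced by substituents)
  + NO2 → N:1 O:2
  + CH3 → C:1 H:3
Element totals:
  C: 5
  H: 9
  N: 1
  O: 2
Molecular formula: C5H9NO2.
  M = 5(12.011) + 9(1.008) + 14.007 + 2(15.999)
    = 60.055 + 9.072 + 14.007 + 31.998 = 115.132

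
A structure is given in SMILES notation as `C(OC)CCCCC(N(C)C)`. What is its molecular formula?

Atom tally by fragment:
  CH3OCH2 → C:2 H:5 O:1
  CH2 → C:1 H:2
  CH2 → C:1 H:2
  CH2 → C:1 H:2
  CH2 → C:1 H:2
  CH2N(CH3)2 → C:3 H:8 N:1
Element totals:
  C: 9
  H: 21
  N: 1
  O: 1

C9H21NO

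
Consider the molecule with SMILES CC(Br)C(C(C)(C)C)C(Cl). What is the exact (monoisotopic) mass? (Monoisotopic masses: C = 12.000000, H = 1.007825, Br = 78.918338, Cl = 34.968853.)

226.0124

Atom tally by fragment:
  CH3 → C:1 H:3
  CH(Br) → C:1 H:1 Br:1
  CH(C(CH3)3) → C:5 H:10
  CH2Cl → C:1 H:2 Cl:1
Element totals:
  C: 8
  H: 16
  Br: 1
  Cl: 1
Molecular formula: C8H16BrCl.
  M = 8(12.0) + 16(1.007825) + 78.918338 + 34.968853
    = 96.000000 + 16.125200 + 78.918338 + 34.968853 = 226.012391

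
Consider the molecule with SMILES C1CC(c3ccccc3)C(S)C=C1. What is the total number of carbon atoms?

Atom tally by fragment:
  cyclohexene ring core → C:6 H:10
  (− 2 ring H displaced by substituents)
  + C6H5 → C:6 H:5
  + SH → S:1 H:1
Element totals:
  C: 12
  H: 14
  S: 1

12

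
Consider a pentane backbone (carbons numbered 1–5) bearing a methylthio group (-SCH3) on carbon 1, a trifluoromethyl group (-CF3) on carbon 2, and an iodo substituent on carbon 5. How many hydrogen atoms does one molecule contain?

Atom tally by fragment:
  CH3SCH2 → C:2 H:5 S:1
  CH(CF3) → C:2 H:1 F:3
  CH2 → C:1 H:2
  CH2 → C:1 H:2
  CH2I → C:1 H:2 I:1
Element totals:
  C: 7
  H: 12
  F: 3
  I: 1
  S: 1

12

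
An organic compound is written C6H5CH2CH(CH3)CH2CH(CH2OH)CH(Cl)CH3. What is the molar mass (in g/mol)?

Element totals:
  C: 14
  H: 21
  Cl: 1
  O: 1
Molecular formula: C14H21ClO.
  M = 14(12.011) + 21(1.008) + 35.45 + 15.999
    = 168.154 + 21.168 + 35.450 + 15.999 = 240.771

240.77 g/mol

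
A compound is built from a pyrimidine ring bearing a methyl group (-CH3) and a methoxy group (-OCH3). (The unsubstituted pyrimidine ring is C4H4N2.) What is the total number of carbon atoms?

Atom tally by fragment:
  pyrimidine ring core → C:4 H:4 N:2
  (− 2 ring H displaced by substituents)
  + CH3 → C:1 H:3
  + OCH3 → C:1 H:3 O:1
Element totals:
  C: 6
  H: 8
  N: 2
  O: 1

6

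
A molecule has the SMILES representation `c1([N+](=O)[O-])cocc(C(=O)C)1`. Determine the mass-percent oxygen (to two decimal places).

41.26%

Atom tally by fragment:
  furan ring core → C:4 H:4 O:1
  (− 2 ring H displaced by substituents)
  + NO2 → N:1 O:2
  + COCH3 → C:2 H:3 O:1
Element totals:
  C: 6
  H: 5
  N: 1
  O: 4
Molecular formula: C6H5NO4.
Molar mass = 155.109 g/mol.
Mass from O: 4 × 15.999 = 63.996 g/mol.
%O = 63.996 / 155.109 × 100 = 41.26%.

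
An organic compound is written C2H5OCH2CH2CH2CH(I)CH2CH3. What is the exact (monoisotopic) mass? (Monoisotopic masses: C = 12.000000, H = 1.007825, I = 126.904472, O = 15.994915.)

256.0324

Atom tally by fragment:
  C2H5OCH2 → C:3 H:7 O:1
  CH2 → C:1 H:2
  CH2 → C:1 H:2
  CH(I) → C:1 H:1 I:1
  CH2 → C:1 H:2
  CH3 → C:1 H:3
Element totals:
  C: 8
  H: 17
  I: 1
  O: 1
Molecular formula: C8H17IO.
  M = 8(12.0) + 17(1.007825) + 126.904472 + 15.994915
    = 96.000000 + 17.133025 + 126.904472 + 15.994915 = 256.032412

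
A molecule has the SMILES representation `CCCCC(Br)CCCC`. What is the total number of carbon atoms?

Atom tally by fragment:
  CH3 → C:1 H:3
  CH2 → C:1 H:2
  CH2 → C:1 H:2
  CH2 → C:1 H:2
  CH(Br) → C:1 H:1 Br:1
  CH2 → C:1 H:2
  CH2 → C:1 H:2
  CH2 → C:1 H:2
  CH3 → C:1 H:3
Element totals:
  C: 9
  H: 19
  Br: 1

9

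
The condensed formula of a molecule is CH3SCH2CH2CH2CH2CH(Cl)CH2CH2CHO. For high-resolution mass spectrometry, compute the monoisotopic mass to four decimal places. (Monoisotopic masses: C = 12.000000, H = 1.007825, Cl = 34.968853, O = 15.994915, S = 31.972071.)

Atom tally by fragment:
  CH3SCH2 → C:2 H:5 S:1
  CH2 → C:1 H:2
  CH2 → C:1 H:2
  CH2 → C:1 H:2
  CH(Cl) → C:1 H:1 Cl:1
  CH2 → C:1 H:2
  CH2CHO → C:2 H:3 O:1
Element totals:
  C: 9
  H: 17
  Cl: 1
  O: 1
  S: 1
Molecular formula: C9H17ClOS.
  M = 9(12.0) + 17(1.007825) + 34.968853 + 15.994915 + 31.972071
    = 108.000000 + 17.133025 + 34.968853 + 15.994915 + 31.972071 = 208.068864

208.0689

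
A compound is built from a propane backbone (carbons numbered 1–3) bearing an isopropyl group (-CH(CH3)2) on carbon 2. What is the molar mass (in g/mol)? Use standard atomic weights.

86.18 g/mol

Atom tally by fragment:
  CH3 → C:1 H:3
  CH(CH(CH3)2) → C:4 H:8
  CH3 → C:1 H:3
Element totals:
  C: 6
  H: 14
Molecular formula: C6H14.
  M = 6(12.011) + 14(1.008)
    = 72.066 + 14.112 = 86.178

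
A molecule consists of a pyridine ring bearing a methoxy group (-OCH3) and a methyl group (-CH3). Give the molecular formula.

C7H9NO

Atom tally by fragment:
  pyridine ring core → C:5 H:5 N:1
  (− 2 ring H displaced by substituents)
  + OCH3 → C:1 H:3 O:1
  + CH3 → C:1 H:3
Element totals:
  C: 7
  H: 9
  N: 1
  O: 1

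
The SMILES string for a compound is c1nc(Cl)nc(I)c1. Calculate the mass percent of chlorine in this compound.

Atom tally by fragment:
  pyrimidine ring core → C:4 H:4 N:2
  (− 2 ring H displaced by substituents)
  + Cl → Cl:1
  + I → I:1
Element totals:
  C: 4
  H: 2
  Cl: 1
  I: 1
  N: 2
Molecular formula: C4H2ClIN2.
Molar mass = 240.428 g/mol.
Mass from Cl: 1 × 35.45 = 35.450 g/mol.
%Cl = 35.450 / 240.428 × 100 = 14.74%.

14.74%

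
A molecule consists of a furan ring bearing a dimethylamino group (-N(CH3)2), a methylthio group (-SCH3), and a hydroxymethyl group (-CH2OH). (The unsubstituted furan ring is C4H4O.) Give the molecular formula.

Atom tally by fragment:
  furan ring core → C:4 H:4 O:1
  (− 3 ring H displaced by substituents)
  + N(CH3)2 → N:1 C:2 H:6
  + SCH3 → C:1 H:3 S:1
  + CH2OH → C:1 H:3 O:1
Element totals:
  C: 8
  H: 13
  N: 1
  O: 2
  S: 1

C8H13NO2S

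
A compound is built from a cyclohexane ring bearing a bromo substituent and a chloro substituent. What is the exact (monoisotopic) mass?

195.9654

Atom tally by fragment:
  cyclohexane ring core → C:6 H:12
  (− 2 ring H displaced by substituents)
  + Br → Br:1
  + Cl → Cl:1
Element totals:
  C: 6
  H: 10
  Br: 1
  Cl: 1
Molecular formula: C6H10BrCl.
  M = 6(12.0) + 10(1.007825) + 78.918338 + 34.968853
    = 72.000000 + 10.078250 + 78.918338 + 34.968853 = 195.965441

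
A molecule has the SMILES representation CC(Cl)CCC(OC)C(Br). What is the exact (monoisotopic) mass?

227.9917

Atom tally by fragment:
  CH3 → C:1 H:3
  CH(Cl) → C:1 H:1 Cl:1
  CH2 → C:1 H:2
  CH2 → C:1 H:2
  CH(OCH3) → C:2 H:4 O:1
  CH2Br → C:1 H:2 Br:1
Element totals:
  C: 7
  H: 14
  Br: 1
  Cl: 1
  O: 1
Molecular formula: C7H14BrClO.
  M = 7(12.0) + 14(1.007825) + 78.918338 + 34.968853 + 15.994915
    = 84.000000 + 14.109550 + 78.918338 + 34.968853 + 15.994915 = 227.991656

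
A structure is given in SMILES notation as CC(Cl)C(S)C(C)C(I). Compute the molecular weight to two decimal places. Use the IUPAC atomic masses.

278.58 g/mol

Atom tally by fragment:
  CH3 → C:1 H:3
  CH(Cl) → C:1 H:1 Cl:1
  CH(SH) → C:1 H:2 S:1
  CH(CH3) → C:2 H:4
  CH2I → C:1 H:2 I:1
Element totals:
  C: 6
  H: 12
  Cl: 1
  I: 1
  S: 1
Molecular formula: C6H12ClIS.
  M = 6(12.011) + 12(1.008) + 35.45 + 126.904 + 32.06
    = 72.066 + 12.096 + 35.450 + 126.904 + 32.060 = 278.576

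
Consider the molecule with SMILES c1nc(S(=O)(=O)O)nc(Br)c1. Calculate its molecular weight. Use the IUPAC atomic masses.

Atom tally by fragment:
  pyrimidine ring core → C:4 H:4 N:2
  (− 2 ring H displaced by substituents)
  + SO3H → S:1 O:3 H:1
  + Br → Br:1
Element totals:
  C: 4
  H: 3
  Br: 1
  N: 2
  O: 3
  S: 1
Molecular formula: C4H3BrN2O3S.
  M = 4(12.011) + 3(1.008) + 79.904 + 2(14.007) + 3(15.999) + 32.06
    = 48.044 + 3.024 + 79.904 + 28.014 + 47.997 + 32.060 = 239.043

239.04 g/mol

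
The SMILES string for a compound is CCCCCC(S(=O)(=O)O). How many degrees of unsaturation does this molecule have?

Atom tally by fragment:
  CH3 → C:1 H:3
  CH2 → C:1 H:2
  CH2 → C:1 H:2
  CH2 → C:1 H:2
  CH2 → C:1 H:2
  CH2SO3H → C:1 H:3 S:1 O:3
Element totals:
  C: 6
  H: 14
  O: 3
  S: 1
Molecular formula: C6H14O3S.
DoU = (2C + 2 + N − H − X) / 2 = (2·6 + 2 + 0 − 14 − 0) / 2 = 0.

0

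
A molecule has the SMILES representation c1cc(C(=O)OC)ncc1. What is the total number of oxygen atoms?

Atom tally by fragment:
  pyridine ring core → C:5 H:5 N:1
  (− 1 ring H displaced by substituents)
  + COOCH3 → C:2 H:3 O:2
Element totals:
  C: 7
  H: 7
  N: 1
  O: 2

2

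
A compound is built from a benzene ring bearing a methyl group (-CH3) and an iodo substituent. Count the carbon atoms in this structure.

7

Atom tally by fragment:
  benzene ring core → C:6 H:6
  (− 2 ring H displaced by substituents)
  + CH3 → C:1 H:3
  + I → I:1
Element totals:
  C: 7
  H: 7
  I: 1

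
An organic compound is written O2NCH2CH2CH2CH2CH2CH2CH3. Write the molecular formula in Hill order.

Atom tally by fragment:
  O2NCH2 → C:1 H:2 N:1 O:2
  CH2 → C:1 H:2
  CH2 → C:1 H:2
  CH2 → C:1 H:2
  CH2 → C:1 H:2
  CH2 → C:1 H:2
  CH3 → C:1 H:3
Element totals:
  C: 7
  H: 15
  N: 1
  O: 2

C7H15NO2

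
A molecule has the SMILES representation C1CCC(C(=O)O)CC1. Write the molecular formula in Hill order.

Atom tally by fragment:
  cyclohexane ring core → C:6 H:12
  (− 1 ring H displaced by substituents)
  + COOH → C:1 H:1 O:2
Element totals:
  C: 7
  H: 12
  O: 2

C7H12O2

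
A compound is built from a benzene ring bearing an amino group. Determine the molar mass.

Atom tally by fragment:
  benzene ring core → C:6 H:6
  (− 1 ring H displaced by substituents)
  + NH2 → N:1 H:2
Element totals:
  C: 6
  H: 7
  N: 1
Molecular formula: C6H7N.
  M = 6(12.011) + 7(1.008) + 14.007
    = 72.066 + 7.056 + 14.007 = 93.129

93.13 g/mol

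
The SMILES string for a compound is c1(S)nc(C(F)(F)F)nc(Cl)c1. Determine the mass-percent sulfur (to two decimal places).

Atom tally by fragment:
  pyrimidine ring core → C:4 H:4 N:2
  (− 3 ring H displaced by substituents)
  + SH → S:1 H:1
  + CF3 → C:1 F:3
  + Cl → Cl:1
Element totals:
  C: 5
  H: 2
  Cl: 1
  F: 3
  N: 2
  S: 1
Molecular formula: C5H2ClF3N2S.
Molar mass = 214.589 g/mol.
Mass from S: 1 × 32.06 = 32.060 g/mol.
%S = 32.060 / 214.589 × 100 = 14.94%.

14.94%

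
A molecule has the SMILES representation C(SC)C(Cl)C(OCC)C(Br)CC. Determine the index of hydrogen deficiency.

Atom tally by fragment:
  CH3SCH2 → C:2 H:5 S:1
  CH(Cl) → C:1 H:1 Cl:1
  CH(OC2H5) → C:3 H:6 O:1
  CH(Br) → C:1 H:1 Br:1
  CH2 → C:1 H:2
  CH3 → C:1 H:3
Element totals:
  C: 9
  H: 18
  Br: 1
  Cl: 1
  O: 1
  S: 1
Molecular formula: C9H18BrClOS.
DoU = (2C + 2 + N − H − X) / 2 = (2·9 + 2 + 0 − 18 − 2) / 2 = 0.

0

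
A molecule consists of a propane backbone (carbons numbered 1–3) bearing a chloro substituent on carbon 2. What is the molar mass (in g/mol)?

Atom tally by fragment:
  CH3 → C:1 H:3
  CH(Cl) → C:1 H:1 Cl:1
  CH3 → C:1 H:3
Element totals:
  C: 3
  H: 7
  Cl: 1
Molecular formula: C3H7Cl.
  M = 3(12.011) + 7(1.008) + 35.45
    = 36.033 + 7.056 + 35.450 = 78.539

78.54 g/mol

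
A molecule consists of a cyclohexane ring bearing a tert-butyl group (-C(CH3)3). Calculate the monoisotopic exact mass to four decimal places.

140.1565

Atom tally by fragment:
  cyclohexane ring core → C:6 H:12
  (− 1 ring H displaced by substituents)
  + C(CH3)3 → C:4 H:9
Element totals:
  C: 10
  H: 20
Molecular formula: C10H20.
  M = 10(12.0) + 20(1.007825)
    = 120.000000 + 20.156500 = 140.156500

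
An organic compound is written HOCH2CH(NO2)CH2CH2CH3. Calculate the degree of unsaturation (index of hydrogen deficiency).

Atom tally by fragment:
  HOCH2 → C:1 H:3 O:1
  CH(NO2) → C:1 H:1 N:1 O:2
  CH2 → C:1 H:2
  CH2 → C:1 H:2
  CH3 → C:1 H:3
Element totals:
  C: 5
  H: 11
  N: 1
  O: 3
Molecular formula: C5H11NO3.
DoU = (2C + 2 + N − H − X) / 2 = (2·5 + 2 + 1 − 11 − 0) / 2 = 1.

1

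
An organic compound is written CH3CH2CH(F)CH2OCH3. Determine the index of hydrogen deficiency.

Atom tally by fragment:
  CH3 → C:1 H:3
  CH2 → C:1 H:2
  CH(F) → C:1 H:1 F:1
  CH2OCH3 → C:2 H:5 O:1
Element totals:
  C: 5
  H: 11
  F: 1
  O: 1
Molecular formula: C5H11FO.
DoU = (2C + 2 + N − H − X) / 2 = (2·5 + 2 + 0 − 11 − 1) / 2 = 0.

0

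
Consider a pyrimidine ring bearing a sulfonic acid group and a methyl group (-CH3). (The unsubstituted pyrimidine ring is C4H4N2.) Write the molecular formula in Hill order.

C5H6N2O3S

Atom tally by fragment:
  pyrimidine ring core → C:4 H:4 N:2
  (− 2 ring H displaced by substituents)
  + SO3H → S:1 O:3 H:1
  + CH3 → C:1 H:3
Element totals:
  C: 5
  H: 6
  N: 2
  O: 3
  S: 1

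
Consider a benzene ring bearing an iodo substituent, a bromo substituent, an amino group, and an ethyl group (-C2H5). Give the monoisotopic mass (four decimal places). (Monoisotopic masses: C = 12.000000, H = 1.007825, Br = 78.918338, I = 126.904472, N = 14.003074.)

Atom tally by fragment:
  benzene ring core → C:6 H:6
  (− 4 ring H displaced by substituents)
  + I → I:1
  + Br → Br:1
  + NH2 → N:1 H:2
  + C2H5 → C:2 H:5
Element totals:
  C: 8
  H: 9
  Br: 1
  I: 1
  N: 1
Molecular formula: C8H9BrIN.
  M = 8(12.0) + 9(1.007825) + 78.918338 + 126.904472 + 14.003074
    = 96.000000 + 9.070425 + 78.918338 + 126.904472 + 14.003074 = 324.896309

324.8963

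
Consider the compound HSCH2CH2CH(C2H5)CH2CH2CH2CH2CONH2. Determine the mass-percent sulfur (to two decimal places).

15.77%

Element totals:
  C: 10
  H: 21
  N: 1
  O: 1
  S: 1
Molecular formula: C10H21NOS.
Molar mass = 203.344 g/mol.
Mass from S: 1 × 32.06 = 32.060 g/mol.
%S = 32.060 / 203.344 × 100 = 15.77%.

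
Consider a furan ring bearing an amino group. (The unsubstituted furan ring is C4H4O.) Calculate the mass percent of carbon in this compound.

57.82%

Atom tally by fragment:
  furan ring core → C:4 H:4 O:1
  (− 1 ring H displaced by substituents)
  + NH2 → N:1 H:2
Element totals:
  C: 4
  H: 5
  N: 1
  O: 1
Molecular formula: C4H5NO.
Molar mass = 83.090 g/mol.
Mass from C: 4 × 12.011 = 48.044 g/mol.
%C = 48.044 / 83.090 × 100 = 57.82%.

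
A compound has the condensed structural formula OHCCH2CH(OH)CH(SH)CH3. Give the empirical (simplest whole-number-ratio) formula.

Element totals:
  C: 5
  H: 10
  O: 2
  S: 1
Molecular formula: C5H10O2S.
gcd of subscripts (5, 10, 2, 1) = 1, so the empirical formula equals the molecular formula.

C5H10O2S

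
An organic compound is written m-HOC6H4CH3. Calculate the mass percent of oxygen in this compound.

14.79%

Atom tally by fragment:
  benzene ring core → C:6 H:6
  (− 2 ring H displaced by substituents)
  + OH → O:1 H:1
  + CH3 → C:1 H:3
Element totals:
  C: 7
  H: 8
  O: 1
Molecular formula: C7H8O.
Molar mass = 108.140 g/mol.
Mass from O: 1 × 15.999 = 15.999 g/mol.
%O = 15.999 / 108.140 × 100 = 14.79%.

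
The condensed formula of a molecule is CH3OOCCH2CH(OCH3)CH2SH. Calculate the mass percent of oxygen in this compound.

Atom tally by fragment:
  CH3OOCCH2 → C:3 H:5 O:2
  CH(OCH3) → C:2 H:4 O:1
  CH2SH → C:1 H:3 S:1
Element totals:
  C: 6
  H: 12
  O: 3
  S: 1
Molecular formula: C6H12O3S.
Molar mass = 164.219 g/mol.
Mass from O: 3 × 15.999 = 47.997 g/mol.
%O = 47.997 / 164.219 × 100 = 29.23%.

29.23%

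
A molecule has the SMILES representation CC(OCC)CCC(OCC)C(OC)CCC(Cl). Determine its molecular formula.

Atom tally by fragment:
  CH3 → C:1 H:3
  CH(OC2H5) → C:3 H:6 O:1
  CH2 → C:1 H:2
  CH2 → C:1 H:2
  CH(OC2H5) → C:3 H:6 O:1
  CH(OCH3) → C:2 H:4 O:1
  CH2 → C:1 H:2
  CH2 → C:1 H:2
  CH2Cl → C:1 H:2 Cl:1
Element totals:
  C: 14
  H: 29
  Cl: 1
  O: 3

C14H29ClO3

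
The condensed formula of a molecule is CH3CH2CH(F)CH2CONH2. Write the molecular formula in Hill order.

Element totals:
  C: 5
  H: 10
  F: 1
  N: 1
  O: 1

C5H10FNO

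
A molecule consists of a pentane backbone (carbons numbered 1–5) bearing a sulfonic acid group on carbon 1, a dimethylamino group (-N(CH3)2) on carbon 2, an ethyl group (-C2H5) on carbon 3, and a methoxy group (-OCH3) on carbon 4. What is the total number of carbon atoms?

Atom tally by fragment:
  HO3SCH2 → C:1 H:3 S:1 O:3
  CH(N(CH3)2) → C:3 H:7 N:1
  CH(C2H5) → C:3 H:6
  CH(OCH3) → C:2 H:4 O:1
  CH3 → C:1 H:3
Element totals:
  C: 10
  H: 23
  N: 1
  O: 4
  S: 1

10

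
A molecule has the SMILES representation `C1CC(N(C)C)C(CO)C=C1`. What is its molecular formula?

Atom tally by fragment:
  cyclohexene ring core → C:6 H:10
  (− 2 ring H displaced by substituents)
  + N(CH3)2 → N:1 C:2 H:6
  + CH2OH → C:1 H:3 O:1
Element totals:
  C: 9
  H: 17
  N: 1
  O: 1

C9H17NO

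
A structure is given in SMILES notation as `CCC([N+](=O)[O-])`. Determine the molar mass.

Atom tally by fragment:
  CH3 → C:1 H:3
  CH2 → C:1 H:2
  CH2NO2 → C:1 H:2 N:1 O:2
Element totals:
  C: 3
  H: 7
  N: 1
  O: 2
Molecular formula: C3H7NO2.
  M = 3(12.011) + 7(1.008) + 14.007 + 2(15.999)
    = 36.033 + 7.056 + 14.007 + 31.998 = 89.094

89.09 g/mol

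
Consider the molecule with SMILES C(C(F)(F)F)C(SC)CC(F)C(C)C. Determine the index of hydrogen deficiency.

Atom tally by fragment:
  F3CCH2 → C:2 H:2 F:3
  CH(SCH3) → C:2 H:4 S:1
  CH2 → C:1 H:2
  CH(F) → C:1 H:1 F:1
  CH(CH3) → C:2 H:4
  CH3 → C:1 H:3
Element totals:
  C: 9
  H: 16
  F: 4
  S: 1
Molecular formula: C9H16F4S.
DoU = (2C + 2 + N − H − X) / 2 = (2·9 + 2 + 0 − 16 − 4) / 2 = 0.

0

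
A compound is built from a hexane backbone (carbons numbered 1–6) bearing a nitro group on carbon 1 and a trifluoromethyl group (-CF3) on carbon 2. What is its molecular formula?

C7H12F3NO2

Atom tally by fragment:
  O2NCH2 → C:1 H:2 N:1 O:2
  CH(CF3) → C:2 H:1 F:3
  CH2 → C:1 H:2
  CH2 → C:1 H:2
  CH2 → C:1 H:2
  CH3 → C:1 H:3
Element totals:
  C: 7
  H: 12
  F: 3
  N: 1
  O: 2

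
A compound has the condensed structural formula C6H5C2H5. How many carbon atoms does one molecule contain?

8

Atom tally by fragment:
  benzene ring core → C:6 H:6
  (− 1 ring H displaced by substituents)
  + C2H5 → C:2 H:5
Element totals:
  C: 8
  H: 10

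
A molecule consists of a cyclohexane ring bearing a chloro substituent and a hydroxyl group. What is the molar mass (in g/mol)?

Atom tally by fragment:
  cyclohexane ring core → C:6 H:12
  (− 2 ring H displaced by substituents)
  + Cl → Cl:1
  + OH → O:1 H:1
Element totals:
  C: 6
  H: 11
  Cl: 1
  O: 1
Molecular formula: C6H11ClO.
  M = 6(12.011) + 11(1.008) + 35.45 + 15.999
    = 72.066 + 11.088 + 35.450 + 15.999 = 134.603

134.60 g/mol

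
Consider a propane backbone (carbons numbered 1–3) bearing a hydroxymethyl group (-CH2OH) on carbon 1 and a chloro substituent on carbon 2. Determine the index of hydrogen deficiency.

Atom tally by fragment:
  HOCH2CH2 → C:2 H:5 O:1
  CH(Cl) → C:1 H:1 Cl:1
  CH3 → C:1 H:3
Element totals:
  C: 4
  H: 9
  Cl: 1
  O: 1
Molecular formula: C4H9ClO.
DoU = (2C + 2 + N − H − X) / 2 = (2·4 + 2 + 0 − 9 − 1) / 2 = 0.

0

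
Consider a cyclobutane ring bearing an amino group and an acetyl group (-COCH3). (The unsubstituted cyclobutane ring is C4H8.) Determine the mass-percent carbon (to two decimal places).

63.69%

Atom tally by fragment:
  cyclobutane ring core → C:4 H:8
  (− 2 ring H displaced by substituents)
  + NH2 → N:1 H:2
  + COCH3 → C:2 H:3 O:1
Element totals:
  C: 6
  H: 11
  N: 1
  O: 1
Molecular formula: C6H11NO.
Molar mass = 113.160 g/mol.
Mass from C: 6 × 12.011 = 72.066 g/mol.
%C = 72.066 / 113.160 × 100 = 63.69%.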